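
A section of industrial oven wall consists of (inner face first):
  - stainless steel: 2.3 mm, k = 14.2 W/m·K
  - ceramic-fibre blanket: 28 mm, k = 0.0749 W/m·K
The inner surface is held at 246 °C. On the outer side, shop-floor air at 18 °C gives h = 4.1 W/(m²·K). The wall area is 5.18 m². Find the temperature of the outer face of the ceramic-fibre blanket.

T ≈ 108 °C

Treating each layer as a thermal resistance in series:
R_stainless steel = L/(kA) = 0.0023/(14.2×5.18) = 3.127×10^-5 K/W
R_ceramic-fibre blanket = L/(kA) = 0.028/(0.0749×5.18) = 0.07217 K/W
R_outer film = 1/(h_o·A) = 1/(4.1×5.18) = 0.04709 K/W
R_total = 0.1193 K/W;  Q = ΔT/R_total = 228/0.1193 = 1911 W
T_interface = T_inner − Q·ΣR(inner→interface) = 246 − 1910×0.0722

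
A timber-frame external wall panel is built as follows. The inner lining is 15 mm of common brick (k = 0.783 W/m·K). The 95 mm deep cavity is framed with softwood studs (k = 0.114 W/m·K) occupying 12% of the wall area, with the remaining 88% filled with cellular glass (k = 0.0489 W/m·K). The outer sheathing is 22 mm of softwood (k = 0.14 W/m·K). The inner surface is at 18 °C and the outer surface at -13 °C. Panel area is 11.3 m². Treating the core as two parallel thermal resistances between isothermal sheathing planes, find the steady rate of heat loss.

Sheathing layers in series; stud and cavity paths in parallel between them.
R_inner = 0.015/(0.783×11.3) = 0.001695 K/W
R_stud  = 0.095/(0.114×0.12×11.3) = 0.6146 K/W
R_cav   = 0.095/(0.0489×0.88×11.3) = 0.1954 K/W
1/R_core = 1/R_stud + 1/R_cav → R_core = 0.1482 K/W
R_outer = 0.022/(0.14×11.3) = 0.01391 K/W
R_total = 0.1638 K/W
Q = ΔT/R_total = 31/0.1638

Q ≈ 189 W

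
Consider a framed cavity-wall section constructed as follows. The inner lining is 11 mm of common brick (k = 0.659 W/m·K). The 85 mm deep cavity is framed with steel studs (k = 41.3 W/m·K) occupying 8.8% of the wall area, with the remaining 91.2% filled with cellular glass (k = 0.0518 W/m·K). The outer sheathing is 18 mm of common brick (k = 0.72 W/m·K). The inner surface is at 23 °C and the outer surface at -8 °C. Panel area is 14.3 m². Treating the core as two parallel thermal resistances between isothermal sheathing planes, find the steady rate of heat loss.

Sheathing layers in series; stud and cavity paths in parallel between them.
R_inner = 0.011/(0.659×14.3) = 0.001167 K/W
R_stud  = 0.085/(41.3×0.088×14.3) = 0.001635 K/W
R_cav   = 0.085/(0.0518×0.912×14.3) = 0.1258 K/W
1/R_core = 1/R_stud + 1/R_cav → R_core = 0.001615 K/W
R_outer = 0.018/(0.72×14.3) = 0.001748 K/W
R_total = 0.00453 K/W
Q = ΔT/R_total = 31/0.00453

Q ≈ 6840 W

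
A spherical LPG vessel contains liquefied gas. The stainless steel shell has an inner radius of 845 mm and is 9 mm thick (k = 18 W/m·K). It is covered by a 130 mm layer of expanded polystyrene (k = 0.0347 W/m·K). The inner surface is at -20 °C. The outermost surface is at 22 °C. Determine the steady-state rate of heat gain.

Q ≈ 118 W

Each spherical layer contributes R = (1/r_i − 1/r_o)/(4πk):
R_stainless steel shell = (1/0.845 − 1/0.854)/(4π×18) = 5.514×10^-5 K/W
R_expanded polystyrene = (1/0.854 − 1/0.984)/(4π×0.0347) = 0.3548 K/W
R_total = 0.3548 K/W
Q = ΔT/R_total = 42/0.3548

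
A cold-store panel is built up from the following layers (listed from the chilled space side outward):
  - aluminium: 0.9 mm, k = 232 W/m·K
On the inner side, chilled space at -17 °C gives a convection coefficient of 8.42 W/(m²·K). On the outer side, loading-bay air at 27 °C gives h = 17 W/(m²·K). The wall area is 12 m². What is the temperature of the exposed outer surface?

Using the resistance-network approach (series):
R_inner film = 1/(h_i·A) = 1/(8.42×12) = 0.009897 K/W
R_aluminium = L/(kA) = 0.0009/(232×12) = 3.233×10^-7 K/W
R_outer film = 1/(h_o·A) = 1/(17×12) = 0.004902 K/W
R_total = 0.0148 K/W;  Q = ΔT/R_total = 44/0.0148 = 2973 W
T_interface = T_inner + Q·ΣR(inner→interface) = -17 + 2970×0.009897

T ≈ 12.4 °C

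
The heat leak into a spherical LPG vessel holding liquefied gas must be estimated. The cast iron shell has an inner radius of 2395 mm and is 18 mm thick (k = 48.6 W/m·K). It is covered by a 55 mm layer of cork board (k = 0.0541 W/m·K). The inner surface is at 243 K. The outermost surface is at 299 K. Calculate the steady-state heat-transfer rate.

Q ≈ 4120 W

Spherical conduction: R = (1/r_in − 1/r_out)/(4πk) per layer; series-sum.
R_cast iron shell = (1/2.395 − 1/2.413)/(4π×48.6) = 5.1×10^-6 K/W
R_cork board = (1/2.413 − 1/2.468)/(4π×0.0541) = 0.01358 K/W
R_total = 0.01359 K/W
Q = ΔT/R_total = 56/0.01359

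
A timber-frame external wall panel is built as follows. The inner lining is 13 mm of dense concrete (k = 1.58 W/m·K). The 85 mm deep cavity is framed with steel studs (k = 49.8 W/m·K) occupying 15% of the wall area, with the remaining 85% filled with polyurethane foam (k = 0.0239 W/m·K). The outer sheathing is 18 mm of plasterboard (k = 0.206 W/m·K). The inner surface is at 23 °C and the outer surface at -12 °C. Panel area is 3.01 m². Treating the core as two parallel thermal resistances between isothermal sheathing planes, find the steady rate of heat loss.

Q ≈ 985 W

Sheathing layers in series; stud and cavity paths in parallel between them.
R_inner = 0.013/(1.58×3.01) = 0.002734 K/W
R_stud  = 0.085/(49.8×0.15×3.01) = 0.00378 K/W
R_cav   = 0.085/(0.0239×0.85×3.01) = 1.39 K/W
1/R_core = 1/R_stud + 1/R_cav → R_core = 0.00377 K/W
R_outer = 0.018/(0.206×3.01) = 0.02903 K/W
R_total = 0.03553 K/W
Q = ΔT/R_total = 35/0.03553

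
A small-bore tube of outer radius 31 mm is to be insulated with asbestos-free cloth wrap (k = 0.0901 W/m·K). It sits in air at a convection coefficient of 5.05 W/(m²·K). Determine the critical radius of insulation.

r_cr ≈ 17.8 mm

For a cylinder r_cr = k/h = 0.0901/5.05
r_cr = 17.8 mm; since the bare radius (31 mm) is above r_cr, any added insulation will reduce heat loss.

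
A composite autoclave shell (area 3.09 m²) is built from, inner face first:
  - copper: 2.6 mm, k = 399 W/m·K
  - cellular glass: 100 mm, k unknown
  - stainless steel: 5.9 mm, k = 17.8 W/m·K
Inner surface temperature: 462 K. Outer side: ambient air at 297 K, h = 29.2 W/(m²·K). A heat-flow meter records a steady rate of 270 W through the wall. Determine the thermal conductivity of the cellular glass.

Model the wall as resistances in series:
R_copper = L/(kA) = 0.0026/(399×3.09) = 2.109×10^-6 K/W
R_stainless steel = L/(kA) = 0.0059/(17.8×3.09) = 1.073×10^-4 K/W
R_outer film = 1/(h_o·A) = 1/(29.2×3.09) = 0.01108 K/W
Sum of known resistances R_other = 0.01119 K/W
Total R = ΔT/Q = 165/270 = 0.6111 K/W
R_cellular glass = R_total − R_other = 0.5999 K/W
k = L/(R·A) = 0.1/(0.5999×3.09)

k ≈ 0.0539 W/(m·K)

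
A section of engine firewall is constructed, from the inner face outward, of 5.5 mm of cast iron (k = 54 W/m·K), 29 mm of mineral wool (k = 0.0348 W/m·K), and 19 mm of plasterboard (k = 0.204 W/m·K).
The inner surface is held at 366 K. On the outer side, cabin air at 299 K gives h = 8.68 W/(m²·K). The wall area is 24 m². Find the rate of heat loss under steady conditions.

Q ≈ 1540 W

Series thermal resistances:
R_cast iron = L/(kA) = 0.0055/(54×24) = 4.244×10^-6 K/W
R_mineral wool = L/(kA) = 0.029/(0.0348×24) = 0.03472 K/W
R_plasterboard = L/(kA) = 0.019/(0.204×24) = 0.003881 K/W
R_outer film = 1/(h_o·A) = 1/(8.68×24) = 0.0048 K/W
R_total = 0.04341 K/W
Q = ΔT / R_total = 67 / 0.04341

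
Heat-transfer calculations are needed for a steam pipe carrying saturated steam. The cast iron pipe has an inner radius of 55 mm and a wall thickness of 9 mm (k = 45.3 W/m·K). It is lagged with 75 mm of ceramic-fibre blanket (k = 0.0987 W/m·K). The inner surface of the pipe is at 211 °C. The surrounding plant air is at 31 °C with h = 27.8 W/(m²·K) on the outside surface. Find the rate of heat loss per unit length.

Radial resistances (cylindrical: R_cond = ln(r_o/r_i)/(2πkL), R_conv = 1/(h·2πrL)):
R_cast iron pipe wall = ln(64/55)/(2π×45.3×1) = 5.324×10^-4 K/W
R_ceramic-fibre blanket = ln(139/64)/(2π×0.0987×1) = 1.251 K/W
R_outer film = 1/(h_o·2πr_oL) = 1/(27.8×2π×0.139×1) = 0.04119 K/W
R_total = 1.292 K/W
Q = ΔT/R_total = 180/1.292

q′ ≈ 139 W/m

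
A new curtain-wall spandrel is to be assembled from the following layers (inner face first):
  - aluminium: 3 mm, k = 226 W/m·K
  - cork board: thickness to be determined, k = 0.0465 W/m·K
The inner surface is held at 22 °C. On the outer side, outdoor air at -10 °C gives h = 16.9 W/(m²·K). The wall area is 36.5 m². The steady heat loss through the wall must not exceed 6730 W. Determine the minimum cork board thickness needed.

L ≈ 5.32 mm

Model the wall as resistances in series:
R_aluminium = L/(kA) = 0.003/(226×36.5) = 3.637×10^-7 K/W
R_outer film = 1/(h_o·A) = 1/(16.9×36.5) = 0.001621 K/W
Sum of the known resistances R_other = 0.001622 K/W
Required total resistance R_tot = ΔT/Q_allow = 32/6730 = 0.004755 K/W
R_cork board = R_tot − R_other = 0.003133 K/W
L = R·k·A = 0.003133×0.0465×36.5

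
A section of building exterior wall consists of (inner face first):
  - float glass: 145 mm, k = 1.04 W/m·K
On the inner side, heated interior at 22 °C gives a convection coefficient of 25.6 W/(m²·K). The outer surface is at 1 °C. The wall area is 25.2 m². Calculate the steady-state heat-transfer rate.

Q ≈ 2960 W

Using the resistance-network approach (series):
R_inner film = 1/(h_i·A) = 1/(25.6×25.2) = 0.00155 K/W
R_float glass = L/(kA) = 0.145/(1.04×25.2) = 0.005533 K/W
R_total = 0.007083 K/W
Q = ΔT / R_total = 21 / 0.007083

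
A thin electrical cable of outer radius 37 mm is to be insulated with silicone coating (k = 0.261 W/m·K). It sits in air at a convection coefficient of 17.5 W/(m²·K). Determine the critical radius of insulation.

For a cylinder r_cr = k/h = 0.261/17.5
r_cr = 14.9 mm; since the bare radius (37 mm) is above r_cr, any added insulation will reduce heat loss.

r_cr ≈ 14.9 mm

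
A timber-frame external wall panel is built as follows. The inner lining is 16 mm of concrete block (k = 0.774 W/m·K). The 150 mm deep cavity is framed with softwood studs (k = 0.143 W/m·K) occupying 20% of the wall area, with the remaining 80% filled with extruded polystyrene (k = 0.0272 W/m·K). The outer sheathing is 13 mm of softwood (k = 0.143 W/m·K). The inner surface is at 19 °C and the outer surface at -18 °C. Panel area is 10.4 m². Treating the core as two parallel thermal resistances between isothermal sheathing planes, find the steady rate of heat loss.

Sheathing layers in series; stud and cavity paths in parallel between them.
R_inner = 0.016/(0.774×10.4) = 0.001988 K/W
R_stud  = 0.15/(0.143×0.2×10.4) = 0.5043 K/W
R_cav   = 0.15/(0.0272×0.8×10.4) = 0.6628 K/W
1/R_core = 1/R_stud + 1/R_cav → R_core = 0.2864 K/W
R_outer = 0.013/(0.143×10.4) = 0.008741 K/W
R_total = 0.2971 K/W
Q = ΔT/R_total = 37/0.2971

Q ≈ 125 W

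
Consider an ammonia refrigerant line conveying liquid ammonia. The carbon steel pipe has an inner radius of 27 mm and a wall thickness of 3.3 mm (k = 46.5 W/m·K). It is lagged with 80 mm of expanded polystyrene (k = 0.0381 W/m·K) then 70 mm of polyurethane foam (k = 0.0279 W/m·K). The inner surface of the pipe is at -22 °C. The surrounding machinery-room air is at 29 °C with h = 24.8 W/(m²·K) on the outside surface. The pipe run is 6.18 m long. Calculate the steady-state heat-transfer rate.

Radial resistances (cylindrical: R_cond = ln(r_o/r_i)/(2πkL), R_conv = 1/(h·2πrL)):
R_carbon steel pipe wall = ln(30.3/27)/(2π×46.5×6.18) = 6.386×10^-5 K/W
R_expanded polystyrene = ln(110.3/30.3)/(2π×0.0381×6.18) = 0.8733 K/W
R_polyurethane foam = ln(180.3/110.3)/(2π×0.0279×6.18) = 0.4536 K/W
R_outer film = 1/(h_o·2πr_oL) = 1/(24.8×2π×0.1803×6.18) = 0.005759 K/W
R_total = 1.333 K/W
Q = ΔT/R_total = 51/1.333

Q ≈ 38.3 W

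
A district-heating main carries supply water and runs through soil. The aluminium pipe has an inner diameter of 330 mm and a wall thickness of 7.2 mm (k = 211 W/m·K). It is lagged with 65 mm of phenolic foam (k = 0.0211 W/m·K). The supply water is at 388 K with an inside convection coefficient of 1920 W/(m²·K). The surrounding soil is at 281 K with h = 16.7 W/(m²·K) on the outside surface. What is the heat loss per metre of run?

Radial resistances (cylindrical: R_cond = ln(r_o/r_i)/(2πkL), R_conv = 1/(h·2πrL)):
R_inner film = 1/(h_i·2πr₁L) = 1/(1920×2π×0.165×1) = 5.024×10^-4 K/W
R_aluminium pipe wall = ln(172.2/165)/(2π×211×1) = 3.222×10^-5 K/W
R_phenolic foam = ln(237.2/172.2)/(2π×0.0211×1) = 2.416 K/W
R_outer film = 1/(h_o·2πr_oL) = 1/(16.7×2π×0.2372×1) = 0.04018 K/W
R_total = 2.456 K/W
Q = ΔT/R_total = 107/2.456

q′ ≈ 43.6 W/m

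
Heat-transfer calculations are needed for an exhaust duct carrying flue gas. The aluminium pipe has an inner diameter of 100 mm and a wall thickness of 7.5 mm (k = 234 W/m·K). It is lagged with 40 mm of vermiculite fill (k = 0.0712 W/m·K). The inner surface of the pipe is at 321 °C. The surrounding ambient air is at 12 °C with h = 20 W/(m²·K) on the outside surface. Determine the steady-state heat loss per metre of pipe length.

q′ ≈ 245 W/m

Treating each annulus and film as a series resistance:
R_aluminium pipe wall = ln(57.5/50)/(2π×234×1) = 9.506×10^-5 K/W
R_vermiculite fill = ln(97.5/57.5)/(2π×0.0712×1) = 1.18 K/W
R_outer film = 1/(h_o·2πr_oL) = 1/(20×2π×0.0975×1) = 0.08162 K/W
R_total = 1.262 K/W
Q = ΔT/R_total = 309/1.262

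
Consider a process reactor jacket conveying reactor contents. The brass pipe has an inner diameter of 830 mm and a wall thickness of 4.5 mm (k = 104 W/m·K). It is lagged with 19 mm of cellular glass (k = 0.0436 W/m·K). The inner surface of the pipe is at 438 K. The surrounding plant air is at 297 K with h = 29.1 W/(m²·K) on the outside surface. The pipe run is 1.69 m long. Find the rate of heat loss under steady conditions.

Per-layer cylindrical resistances, series-summed:
R_brass pipe wall = ln(419.5/415)/(2π×104×1.69) = 9.766×10^-6 K/W
R_cellular glass = ln(438.5/419.5)/(2π×0.0436×1.69) = 0.09568 K/W
R_outer film = 1/(h_o·2πr_oL) = 1/(29.1×2π×0.4385×1.69) = 0.00738 K/W
R_total = 0.1031 K/W
Q = ΔT/R_total = 141/0.1031

Q ≈ 1370 W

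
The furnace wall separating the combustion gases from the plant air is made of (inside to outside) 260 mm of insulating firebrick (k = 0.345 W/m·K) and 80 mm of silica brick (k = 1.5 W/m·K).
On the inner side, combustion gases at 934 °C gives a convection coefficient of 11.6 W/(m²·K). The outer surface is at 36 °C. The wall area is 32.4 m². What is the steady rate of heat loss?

Treating each layer as a thermal resistance in series:
R_inner film = 1/(h_i·A) = 1/(11.6×32.4) = 0.002661 K/W
R_insulating firebrick = L/(kA) = 0.26/(0.345×32.4) = 0.02326 K/W
R_silica brick = L/(kA) = 0.08/(1.5×32.4) = 0.001646 K/W
R_total = 0.02757 K/W
Q = ΔT / R_total = 898 / 0.02757

Q ≈ 32600 W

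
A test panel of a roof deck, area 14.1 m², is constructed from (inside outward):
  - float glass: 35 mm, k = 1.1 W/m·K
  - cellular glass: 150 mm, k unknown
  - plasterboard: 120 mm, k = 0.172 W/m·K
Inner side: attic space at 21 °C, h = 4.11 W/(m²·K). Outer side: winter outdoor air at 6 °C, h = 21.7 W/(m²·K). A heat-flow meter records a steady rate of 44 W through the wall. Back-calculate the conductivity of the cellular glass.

k ≈ 0.0396 W/(m·K)

Treating each layer as a thermal resistance in series:
R_inner film = 1/(h_i·A) = 1/(4.11×14.1) = 0.01726 K/W
R_float glass = L/(kA) = 0.035/(1.1×14.1) = 0.002257 K/W
R_plasterboard = L/(kA) = 0.12/(0.172×14.1) = 0.04948 K/W
R_outer film = 1/(h_o·A) = 1/(21.7×14.1) = 0.003268 K/W
Sum of known resistances R_other = 0.07226 K/W
Total R = ΔT/Q = 15/44 = 0.3409 K/W
R_cellular glass = R_total − R_other = 0.2686 K/W
k = L/(R·A) = 0.15/(0.2686×14.1)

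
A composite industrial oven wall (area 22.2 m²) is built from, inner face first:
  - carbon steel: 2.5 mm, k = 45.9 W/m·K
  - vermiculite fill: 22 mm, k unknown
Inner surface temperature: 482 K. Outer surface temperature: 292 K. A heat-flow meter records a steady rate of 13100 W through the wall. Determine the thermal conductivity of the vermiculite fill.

k ≈ 0.0683 W/(m·K)

Series thermal resistances:
R_carbon steel = L/(kA) = 0.0025/(45.9×22.2) = 2.453×10^-6 K/W
Sum of known resistances R_other = 2.453×10^-6 K/W
Total R = ΔT/Q = 190/13100 = 0.0145 K/W
R_vermiculite fill = R_total − R_other = 0.0145 K/W
k = L/(R·A) = 0.022/(0.0145×22.2)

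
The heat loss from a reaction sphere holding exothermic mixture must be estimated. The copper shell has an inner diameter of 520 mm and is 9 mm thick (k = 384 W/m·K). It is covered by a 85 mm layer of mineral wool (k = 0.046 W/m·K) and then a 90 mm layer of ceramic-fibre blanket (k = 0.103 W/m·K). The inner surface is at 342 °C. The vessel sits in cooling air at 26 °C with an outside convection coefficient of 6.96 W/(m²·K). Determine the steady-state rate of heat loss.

Q ≈ 155 W

For a spherical shell R = (1/r₁ − 1/r₂)/(4πk); film R = 1/(h·4πr²). In series:
R_copper shell = (1/0.26 − 1/0.269)/(4π×384) = 2.667×10^-5 K/W
R_mineral wool = (1/0.269 − 1/0.354)/(4π×0.046) = 1.544 K/W
R_ceramic-fibre blanket = (1/0.354 − 1/0.444)/(4π×0.103) = 0.4424 K/W
R_outer film = 1/(h·4πr_o²) = 1/(6.96×4π×0.444²) = 0.058 K/W
R_total = 2.045 K/W
Q = ΔT/R_total = 316/2.045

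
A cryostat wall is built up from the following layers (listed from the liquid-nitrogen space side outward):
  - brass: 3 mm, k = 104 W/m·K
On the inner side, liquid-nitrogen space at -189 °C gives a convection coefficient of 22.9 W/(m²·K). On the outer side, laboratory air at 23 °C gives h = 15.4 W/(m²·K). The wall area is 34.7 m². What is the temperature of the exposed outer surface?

Treating each layer as a thermal resistance in series:
R_inner film = 1/(h_i·A) = 1/(22.9×34.7) = 0.001258 K/W
R_brass = L/(kA) = 0.003/(104×34.7) = 8.313×10^-7 K/W
R_outer film = 1/(h_o·A) = 1/(15.4×34.7) = 0.001871 K/W
R_total = 0.003131 K/W;  Q = ΔT/R_total = 212/0.003131 = 67720 W
T_interface = T_inner + Q·ΣR(inner→interface) = -189 + 67700×0.001259

T ≈ -104 °C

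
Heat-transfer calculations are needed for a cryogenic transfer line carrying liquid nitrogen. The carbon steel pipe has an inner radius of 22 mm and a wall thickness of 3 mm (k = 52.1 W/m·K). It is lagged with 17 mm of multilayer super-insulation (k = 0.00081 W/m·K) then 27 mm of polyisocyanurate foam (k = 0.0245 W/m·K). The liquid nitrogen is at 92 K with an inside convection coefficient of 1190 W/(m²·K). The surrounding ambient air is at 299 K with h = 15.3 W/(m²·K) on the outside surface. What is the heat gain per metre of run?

Radial resistances (cylindrical: R_cond = ln(r_o/r_i)/(2πkL), R_conv = 1/(h·2πrL)):
R_inner film = 1/(h_i·2πr₁L) = 1/(1190×2π×0.022×1) = 0.006079 K/W
R_carbon steel pipe wall = ln(25/22)/(2π×52.1×1) = 3.905×10^-4 K/W
R_multilayer super-insulation = ln(42/25)/(2π×0.00081×1) = 101.9 K/W
R_polyisocyanurate foam = ln(69/42)/(2π×0.0245×1) = 3.225 K/W
R_outer film = 1/(h_o·2πr_oL) = 1/(15.3×2π×0.069×1) = 0.1508 K/W
R_total = 105.3 K/W
Q = ΔT/R_total = 207/105.3

q′ ≈ 1.97 W/m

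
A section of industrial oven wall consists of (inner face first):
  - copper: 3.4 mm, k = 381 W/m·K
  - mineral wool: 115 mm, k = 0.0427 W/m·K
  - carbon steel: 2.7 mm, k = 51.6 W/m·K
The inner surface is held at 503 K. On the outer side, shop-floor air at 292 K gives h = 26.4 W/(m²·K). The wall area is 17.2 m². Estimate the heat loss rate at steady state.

Q ≈ 1330 W

Thermal resistances in series:
R_copper = L/(kA) = 0.0034/(381×17.2) = 5.188×10^-7 K/W
R_mineral wool = L/(kA) = 0.115/(0.0427×17.2) = 0.1566 K/W
R_carbon steel = L/(kA) = 0.0027/(51.6×17.2) = 3.042×10^-6 K/W
R_outer film = 1/(h_o·A) = 1/(26.4×17.2) = 0.002202 K/W
R_total = 0.1588 K/W
Q = ΔT / R_total = 211 / 0.1588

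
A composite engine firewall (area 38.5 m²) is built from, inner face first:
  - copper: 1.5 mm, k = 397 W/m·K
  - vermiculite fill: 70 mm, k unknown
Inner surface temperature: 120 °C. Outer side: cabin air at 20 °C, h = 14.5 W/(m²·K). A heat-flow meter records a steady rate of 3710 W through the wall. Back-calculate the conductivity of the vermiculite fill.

Using the resistance-network approach (series):
R_copper = L/(kA) = 0.0015/(397×38.5) = 9.814×10^-8 K/W
R_outer film = 1/(h_o·A) = 1/(14.5×38.5) = 0.001791 K/W
Sum of known resistances R_other = 0.001791 K/W
Total R = ΔT/Q = 100/3710 = 0.02695 K/W
R_vermiculite fill = R_total − R_other = 0.02516 K/W
k = L/(R·A) = 0.07/(0.02516×38.5)

k ≈ 0.0723 W/(m·K)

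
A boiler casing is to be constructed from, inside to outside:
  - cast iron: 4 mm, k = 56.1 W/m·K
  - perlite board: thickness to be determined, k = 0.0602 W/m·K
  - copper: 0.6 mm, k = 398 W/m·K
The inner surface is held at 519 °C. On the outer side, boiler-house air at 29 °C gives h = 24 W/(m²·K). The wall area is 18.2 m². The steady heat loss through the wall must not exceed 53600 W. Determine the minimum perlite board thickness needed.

Thermal resistances in series:
R_cast iron = L/(kA) = 0.004/(56.1×18.2) = 3.918×10^-6 K/W
R_copper = L/(kA) = 0.0006/(398×18.2) = 8.283×10^-8 K/W
R_outer film = 1/(h_o·A) = 1/(24×18.2) = 0.002289 K/W
Sum of the known resistances R_other = 0.002293 K/W
Required total resistance R_tot = ΔT/Q_allow = 490/53600 = 0.009142 K/W
R_perlite board = R_tot − R_other = 0.006848 K/W
L = R·k·A = 0.006848×0.0602×18.2

L ≈ 7.5 mm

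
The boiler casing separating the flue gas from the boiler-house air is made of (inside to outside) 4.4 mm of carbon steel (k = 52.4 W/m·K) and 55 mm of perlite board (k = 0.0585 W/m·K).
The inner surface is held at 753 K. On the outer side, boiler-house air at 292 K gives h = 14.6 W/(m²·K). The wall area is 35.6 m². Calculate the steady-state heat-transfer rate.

Thermal resistances in series:
R_carbon steel = L/(kA) = 0.0044/(52.4×35.6) = 2.359×10^-6 K/W
R_perlite board = L/(kA) = 0.055/(0.0585×35.6) = 0.02641 K/W
R_outer film = 1/(h_o·A) = 1/(14.6×35.6) = 0.001924 K/W
R_total = 0.02834 K/W
Q = ΔT / R_total = 461 / 0.02834

Q ≈ 16300 W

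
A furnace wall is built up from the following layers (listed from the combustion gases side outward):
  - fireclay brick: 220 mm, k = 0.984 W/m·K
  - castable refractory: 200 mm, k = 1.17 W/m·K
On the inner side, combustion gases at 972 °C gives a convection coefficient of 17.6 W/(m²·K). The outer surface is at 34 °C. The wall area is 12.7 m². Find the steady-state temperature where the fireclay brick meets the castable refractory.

T ≈ 389 °C

Model the wall as resistances in series:
R_inner film = 1/(h_i·A) = 1/(17.6×12.7) = 0.004474 K/W
R_fireclay brick = L/(kA) = 0.22/(0.984×12.7) = 0.0176 K/W
R_castable refractory = L/(kA) = 0.2/(1.17×12.7) = 0.01346 K/W
R_total = 0.03554 K/W;  Q = ΔT/R_total = 938/0.03554 = 26390 W
T_interface = T_inner − Q·ΣR(inner→interface) = 972 − 26400×0.02208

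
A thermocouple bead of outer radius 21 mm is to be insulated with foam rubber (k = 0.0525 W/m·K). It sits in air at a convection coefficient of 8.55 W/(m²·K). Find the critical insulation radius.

r_cr ≈ 12.3 mm

For a sphere r_cr = 2k/h = 2×0.0525/8.55
r_cr = 12.3 mm; since the bare radius (21 mm) is above r_cr, any added insulation will reduce heat loss.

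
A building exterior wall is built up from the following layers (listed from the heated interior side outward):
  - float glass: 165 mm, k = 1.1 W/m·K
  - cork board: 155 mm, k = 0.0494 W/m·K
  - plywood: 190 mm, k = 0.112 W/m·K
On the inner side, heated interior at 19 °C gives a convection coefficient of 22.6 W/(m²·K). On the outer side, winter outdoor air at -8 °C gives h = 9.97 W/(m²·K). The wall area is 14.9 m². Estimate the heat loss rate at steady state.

Q ≈ 78.4 W

Model the wall as resistances in series:
R_inner film = 1/(h_i·A) = 1/(22.6×14.9) = 0.00297 K/W
R_float glass = L/(kA) = 0.165/(1.1×14.9) = 0.01007 K/W
R_cork board = L/(kA) = 0.155/(0.0494×14.9) = 0.2106 K/W
R_plywood = L/(kA) = 0.19/(0.112×14.9) = 0.1139 K/W
R_outer film = 1/(h_o·A) = 1/(9.97×14.9) = 0.006732 K/W
R_total = 0.3442 K/W
Q = ΔT / R_total = 27 / 0.3442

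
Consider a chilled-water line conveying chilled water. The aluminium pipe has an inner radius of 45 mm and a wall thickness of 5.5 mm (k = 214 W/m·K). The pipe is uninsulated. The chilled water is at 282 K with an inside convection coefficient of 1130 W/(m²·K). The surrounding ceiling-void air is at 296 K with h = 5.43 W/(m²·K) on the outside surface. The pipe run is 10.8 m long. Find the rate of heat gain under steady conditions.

For a radial system each layer contributes R = ln(r_out/r_in)/(2πkL); films add R = 1/(hA).
R_inner film = 1/(h_i·2πr₁L) = 1/(1130×2π×0.045×10.8) = 2.898×10^-4 K/W
R_aluminium pipe wall = ln(50.5/45)/(2π×214×10.8) = 7.941×10^-6 K/W
R_outer film = 1/(h_o·2πr_oL) = 1/(5.43×2π×0.0505×10.8) = 0.05374 K/W
R_total = 0.05404 K/W
Q = ΔT/R_total = 14/0.05404

Q ≈ 259 W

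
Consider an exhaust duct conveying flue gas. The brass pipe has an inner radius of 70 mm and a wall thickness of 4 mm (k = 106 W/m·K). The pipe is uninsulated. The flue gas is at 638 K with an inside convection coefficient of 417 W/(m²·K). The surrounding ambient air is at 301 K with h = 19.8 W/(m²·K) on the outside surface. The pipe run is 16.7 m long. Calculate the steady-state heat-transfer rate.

Treating each annulus and film as a series resistance:
R_inner film = 1/(h_i·2πr₁L) = 1/(417×2π×0.07×16.7) = 3.265×10^-4 K/W
R_brass pipe wall = ln(74/70)/(2π×106×16.7) = 4.996×10^-6 K/W
R_outer film = 1/(h_o·2πr_oL) = 1/(19.8×2π×0.074×16.7) = 0.006504 K/W
R_total = 0.006836 K/W
Q = ΔT/R_total = 337/0.006836

Q ≈ 49300 W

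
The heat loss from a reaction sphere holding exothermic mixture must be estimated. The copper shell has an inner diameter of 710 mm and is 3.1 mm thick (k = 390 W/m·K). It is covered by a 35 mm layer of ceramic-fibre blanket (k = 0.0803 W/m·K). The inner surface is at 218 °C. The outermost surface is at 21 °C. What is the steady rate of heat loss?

For a spherical shell R = (1/r₁ − 1/r₂)/(4πk); film R = 1/(h·4πr²). In series:
R_copper shell = (1/0.355 − 1/0.3581)/(4π×390) = 4.976×10^-6 K/W
R_ceramic-fibre blanket = (1/0.3581 − 1/0.3931)/(4π×0.0803) = 0.2464 K/W
R_total = 0.2464 K/W
Q = ΔT/R_total = 197/0.2464

Q ≈ 800 W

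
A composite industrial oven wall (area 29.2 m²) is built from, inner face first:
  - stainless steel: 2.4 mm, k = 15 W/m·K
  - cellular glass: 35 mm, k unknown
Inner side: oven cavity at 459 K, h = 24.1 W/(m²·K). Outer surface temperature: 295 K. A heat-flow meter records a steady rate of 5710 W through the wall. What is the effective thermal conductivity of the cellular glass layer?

Using the resistance-network approach (series):
R_inner film = 1/(h_i·A) = 1/(24.1×29.2) = 0.001421 K/W
R_stainless steel = L/(kA) = 0.0024/(15×29.2) = 5.479×10^-6 K/W
Sum of known resistances R_other = 0.001426 K/W
Total R = ΔT/Q = 164/5710 = 0.02872 K/W
R_cellular glass = R_total − R_other = 0.0273 K/W
k = L/(R·A) = 0.035/(0.0273×29.2)

k ≈ 0.0439 W/(m·K)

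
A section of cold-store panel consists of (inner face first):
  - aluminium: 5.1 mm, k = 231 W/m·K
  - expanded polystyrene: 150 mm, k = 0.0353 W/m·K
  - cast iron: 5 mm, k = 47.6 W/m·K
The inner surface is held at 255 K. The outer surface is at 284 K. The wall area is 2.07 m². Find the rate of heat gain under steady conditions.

Q ≈ 14.1 W

Using the resistance-network approach (series):
R_aluminium = L/(kA) = 0.0051/(231×2.07) = 1.067×10^-5 K/W
R_expanded polystyrene = L/(kA) = 0.15/(0.0353×2.07) = 2.053 K/W
R_cast iron = L/(kA) = 0.005/(47.6×2.07) = 5.074×10^-5 K/W
R_total = 2.053 K/W
Q = ΔT / R_total = 29 / 2.053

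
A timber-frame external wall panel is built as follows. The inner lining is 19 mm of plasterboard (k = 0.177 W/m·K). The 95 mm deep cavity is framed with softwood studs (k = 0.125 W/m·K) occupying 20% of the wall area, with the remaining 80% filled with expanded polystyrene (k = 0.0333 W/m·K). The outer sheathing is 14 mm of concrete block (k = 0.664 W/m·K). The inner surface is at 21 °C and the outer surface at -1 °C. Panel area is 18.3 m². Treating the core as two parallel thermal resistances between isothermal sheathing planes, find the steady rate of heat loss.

Sheathing layers in series; stud and cavity paths in parallel between them.
R_inner = 0.019/(0.177×18.3) = 0.005866 K/W
R_stud  = 0.095/(0.125×0.2×18.3) = 0.2077 K/W
R_cav   = 0.095/(0.0333×0.8×18.3) = 0.1949 K/W
1/R_core = 1/R_stud + 1/R_cav → R_core = 0.1005 K/W
R_outer = 0.014/(0.664×18.3) = 0.001152 K/W
R_total = 0.1075 K/W
Q = ΔT/R_total = 22/0.1075

Q ≈ 205 W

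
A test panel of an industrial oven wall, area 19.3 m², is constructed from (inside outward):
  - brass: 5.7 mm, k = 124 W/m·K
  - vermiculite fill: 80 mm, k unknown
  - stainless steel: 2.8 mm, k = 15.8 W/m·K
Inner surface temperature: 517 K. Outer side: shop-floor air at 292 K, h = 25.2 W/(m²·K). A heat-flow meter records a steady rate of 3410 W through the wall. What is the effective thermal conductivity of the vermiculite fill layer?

Treating each layer as a thermal resistance in series:
R_brass = L/(kA) = 0.0057/(124×19.3) = 2.382×10^-6 K/W
R_stainless steel = L/(kA) = 0.0028/(15.8×19.3) = 9.182×10^-6 K/W
R_outer film = 1/(h_o·A) = 1/(25.2×19.3) = 0.002056 K/W
Sum of known resistances R_other = 0.002068 K/W
Total R = ΔT/Q = 225/3410 = 0.06598 K/W
R_vermiculite fill = R_total − R_other = 0.06391 K/W
k = L/(R·A) = 0.08/(0.06391×19.3)

k ≈ 0.0649 W/(m·K)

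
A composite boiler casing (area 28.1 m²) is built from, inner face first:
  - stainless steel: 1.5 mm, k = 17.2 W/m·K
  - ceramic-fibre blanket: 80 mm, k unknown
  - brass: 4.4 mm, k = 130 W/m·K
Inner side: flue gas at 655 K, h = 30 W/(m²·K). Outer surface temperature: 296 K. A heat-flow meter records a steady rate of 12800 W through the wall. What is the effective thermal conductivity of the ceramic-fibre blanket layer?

Thermal resistances in series:
R_inner film = 1/(h_i·A) = 1/(30×28.1) = 0.001186 K/W
R_stainless steel = L/(kA) = 0.0015/(17.2×28.1) = 3.104×10^-6 K/W
R_brass = L/(kA) = 0.0044/(130×28.1) = 1.204×10^-6 K/W
Sum of known resistances R_other = 0.001191 K/W
Total R = ΔT/Q = 359/12800 = 0.02805 K/W
R_ceramic-fibre blanket = R_total − R_other = 0.02686 K/W
k = L/(R·A) = 0.08/(0.02686×28.1)

k ≈ 0.106 W/(m·K)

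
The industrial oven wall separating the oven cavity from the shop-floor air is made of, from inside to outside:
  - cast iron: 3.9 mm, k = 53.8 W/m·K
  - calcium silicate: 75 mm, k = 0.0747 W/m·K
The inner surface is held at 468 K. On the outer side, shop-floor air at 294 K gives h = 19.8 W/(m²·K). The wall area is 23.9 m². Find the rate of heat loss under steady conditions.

Thermal resistances in series:
R_cast iron = L/(kA) = 0.0039/(53.8×23.9) = 3.033×10^-6 K/W
R_calcium silicate = L/(kA) = 0.075/(0.0747×23.9) = 0.04201 K/W
R_outer film = 1/(h_o·A) = 1/(19.8×23.9) = 0.002113 K/W
R_total = 0.04413 K/W
Q = ΔT / R_total = 174 / 0.04413

Q ≈ 3940 W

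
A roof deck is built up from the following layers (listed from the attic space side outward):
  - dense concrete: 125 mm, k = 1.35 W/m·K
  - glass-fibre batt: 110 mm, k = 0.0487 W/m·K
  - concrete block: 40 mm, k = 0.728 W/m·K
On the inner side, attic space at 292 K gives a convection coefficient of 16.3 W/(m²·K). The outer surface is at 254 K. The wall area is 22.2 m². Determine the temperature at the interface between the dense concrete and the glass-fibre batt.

T ≈ 290 K

Using the resistance-network approach (series):
R_inner film = 1/(h_i·A) = 1/(16.3×22.2) = 0.002763 K/W
R_dense concrete = L/(kA) = 0.125/(1.35×22.2) = 0.004171 K/W
R_glass-fibre batt = L/(kA) = 0.11/(0.0487×22.2) = 0.1017 K/W
R_concrete block = L/(kA) = 0.04/(0.728×22.2) = 0.002475 K/W
R_total = 0.1112 K/W;  Q = ΔT/R_total = 38/0.1112 = 341.9 W
T_interface = T_inner − Q·ΣR(inner→interface) = 292 − 342×0.006934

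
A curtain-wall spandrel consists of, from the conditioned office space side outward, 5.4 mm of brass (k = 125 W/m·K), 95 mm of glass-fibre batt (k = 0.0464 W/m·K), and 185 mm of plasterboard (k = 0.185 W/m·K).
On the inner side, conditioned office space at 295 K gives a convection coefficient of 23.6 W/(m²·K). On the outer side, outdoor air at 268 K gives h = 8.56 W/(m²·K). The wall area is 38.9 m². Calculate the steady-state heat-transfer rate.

Series thermal resistances:
R_inner film = 1/(h_i·A) = 1/(23.6×38.9) = 0.001089 K/W
R_brass = L/(kA) = 0.0054/(125×38.9) = 1.111×10^-6 K/W
R_glass-fibre batt = L/(kA) = 0.095/(0.0464×38.9) = 0.05263 K/W
R_plasterboard = L/(kA) = 0.185/(0.185×38.9) = 0.02571 K/W
R_outer film = 1/(h_o·A) = 1/(8.56×38.9) = 0.003003 K/W
R_total = 0.08243 K/W
Q = ΔT / R_total = 27 / 0.08243

Q ≈ 328 W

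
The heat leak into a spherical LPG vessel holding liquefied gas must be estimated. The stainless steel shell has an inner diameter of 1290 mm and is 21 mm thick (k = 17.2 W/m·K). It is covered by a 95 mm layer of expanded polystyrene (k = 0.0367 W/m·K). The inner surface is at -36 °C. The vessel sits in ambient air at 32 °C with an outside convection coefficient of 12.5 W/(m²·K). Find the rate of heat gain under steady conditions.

For a spherical shell R = (1/r₁ − 1/r₂)/(4πk); film R = 1/(h·4πr²). In series:
R_stainless steel shell = (1/0.645 − 1/0.666)/(4π×17.2) = 2.262×10^-4 K/W
R_expanded polystyrene = (1/0.666 − 1/0.761)/(4π×0.0367) = 0.4064 K/W
R_outer film = 1/(h·4πr_o²) = 1/(12.5×4π×0.761²) = 0.01099 K/W
R_total = 0.4177 K/W
Q = ΔT/R_total = 68/0.4177

Q ≈ 163 W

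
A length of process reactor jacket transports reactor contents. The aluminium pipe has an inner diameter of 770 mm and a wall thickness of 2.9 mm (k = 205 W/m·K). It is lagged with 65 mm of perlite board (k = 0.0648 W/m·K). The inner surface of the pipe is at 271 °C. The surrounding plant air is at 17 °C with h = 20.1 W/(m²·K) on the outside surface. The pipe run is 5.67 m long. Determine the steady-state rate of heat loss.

For a radial system each layer contributes R = ln(r_out/r_in)/(2πkL); films add R = 1/(hA).
R_aluminium pipe wall = ln(387.9/385)/(2π×205×5.67) = 1.028×10^-6 K/W
R_perlite board = ln(452.9/387.9)/(2π×0.0648×5.67) = 0.06711 K/W
R_outer film = 1/(h_o·2πr_oL) = 1/(20.1×2π×0.4529×5.67) = 0.003083 K/W
R_total = 0.07019 K/W
Q = ΔT/R_total = 254/0.07019

Q ≈ 3620 W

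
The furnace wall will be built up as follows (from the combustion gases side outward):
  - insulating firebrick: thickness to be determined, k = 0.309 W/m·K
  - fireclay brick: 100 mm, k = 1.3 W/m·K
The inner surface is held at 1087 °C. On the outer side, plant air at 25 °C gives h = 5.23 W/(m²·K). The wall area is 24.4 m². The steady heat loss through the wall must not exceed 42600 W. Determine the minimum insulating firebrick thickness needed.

L ≈ 105 mm

Thermal resistances in series:
R_fireclay brick = L/(kA) = 0.1/(1.3×24.4) = 0.003153 K/W
R_outer film = 1/(h_o·A) = 1/(5.23×24.4) = 0.007836 K/W
Sum of the known resistances R_other = 0.01099 K/W
Required total resistance R_tot = ΔT/Q_allow = 1062/42600 = 0.02493 K/W
R_insulating firebrick = R_tot − R_other = 0.01394 K/W
L = R·k·A = 0.01394×0.309×24.4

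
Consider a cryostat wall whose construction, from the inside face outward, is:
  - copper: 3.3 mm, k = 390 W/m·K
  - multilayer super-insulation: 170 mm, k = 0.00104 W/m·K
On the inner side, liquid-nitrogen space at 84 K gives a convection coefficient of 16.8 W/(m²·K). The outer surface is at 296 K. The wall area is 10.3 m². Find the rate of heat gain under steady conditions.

Q ≈ 13.4 W

Model the wall as resistances in series:
R_inner film = 1/(h_i·A) = 1/(16.8×10.3) = 0.005779 K/W
R_copper = L/(kA) = 0.0033/(390×10.3) = 8.215×10^-7 K/W
R_multilayer super-insulation = L/(kA) = 0.17/(0.00104×10.3) = 15.87 K/W
R_total = 15.88 K/W
Q = ΔT / R_total = 212 / 15.88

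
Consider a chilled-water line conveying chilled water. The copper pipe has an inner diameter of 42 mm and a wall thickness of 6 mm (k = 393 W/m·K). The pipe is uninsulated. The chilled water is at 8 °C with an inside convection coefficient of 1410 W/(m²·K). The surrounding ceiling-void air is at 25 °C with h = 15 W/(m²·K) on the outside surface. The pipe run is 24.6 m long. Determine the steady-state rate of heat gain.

Treating each annulus and film as a series resistance:
R_inner film = 1/(h_i·2πr₁L) = 1/(1410×2π×0.021×24.6) = 2.185×10^-4 K/W
R_copper pipe wall = ln(27/21)/(2π×393×24.6) = 4.137×10^-6 K/W
R_outer film = 1/(h_o·2πr_oL) = 1/(15×2π×0.027×24.6) = 0.01597 K/W
R_total = 0.0162 K/W
Q = ΔT/R_total = 17/0.0162

Q ≈ 1050 W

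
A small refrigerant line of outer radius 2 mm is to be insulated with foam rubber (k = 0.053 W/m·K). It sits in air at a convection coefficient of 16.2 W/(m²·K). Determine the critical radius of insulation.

For a cylinder r_cr = k/h = 0.053/16.2
r_cr = 3.27 mm; since the bare radius (2 mm) is below r_cr, adding a thin layer of insulation will *increase* heat loss.

r_cr ≈ 3.27 mm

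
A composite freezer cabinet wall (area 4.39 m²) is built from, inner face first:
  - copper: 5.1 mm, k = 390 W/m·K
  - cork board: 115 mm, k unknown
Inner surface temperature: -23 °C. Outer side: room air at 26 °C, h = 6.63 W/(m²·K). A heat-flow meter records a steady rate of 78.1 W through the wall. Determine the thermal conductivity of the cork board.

Using the resistance-network approach (series):
R_copper = L/(kA) = 0.0051/(390×4.39) = 2.979×10^-6 K/W
R_outer film = 1/(h_o·A) = 1/(6.63×4.39) = 0.03436 K/W
Sum of known resistances R_other = 0.03436 K/W
Total R = ΔT/Q = 49/78.1 = 0.6274 K/W
R_cork board = R_total − R_other = 0.593 K/W
k = L/(R·A) = 0.115/(0.593×4.39)

k ≈ 0.0442 W/(m·K)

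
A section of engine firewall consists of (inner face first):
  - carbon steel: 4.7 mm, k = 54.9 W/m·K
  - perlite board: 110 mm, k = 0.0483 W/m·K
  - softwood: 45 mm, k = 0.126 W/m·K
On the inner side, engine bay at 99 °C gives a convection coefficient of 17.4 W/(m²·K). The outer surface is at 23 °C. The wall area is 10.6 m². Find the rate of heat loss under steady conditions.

Treating each layer as a thermal resistance in series:
R_inner film = 1/(h_i·A) = 1/(17.4×10.6) = 0.005422 K/W
R_carbon steel = L/(kA) = 0.0047/(54.9×10.6) = 8.076×10^-6 K/W
R_perlite board = L/(kA) = 0.11/(0.0483×10.6) = 0.2149 K/W
R_softwood = L/(kA) = 0.045/(0.126×10.6) = 0.03369 K/W
R_total = 0.254 K/W
Q = ΔT / R_total = 76 / 0.254

Q ≈ 299 W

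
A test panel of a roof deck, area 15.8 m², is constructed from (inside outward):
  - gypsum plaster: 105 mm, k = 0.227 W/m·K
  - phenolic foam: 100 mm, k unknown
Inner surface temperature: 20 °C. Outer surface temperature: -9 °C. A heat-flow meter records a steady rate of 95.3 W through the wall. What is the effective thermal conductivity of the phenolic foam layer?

k ≈ 0.023 W/(m·K)

Series thermal resistances:
R_gypsum plaster = L/(kA) = 0.105/(0.227×15.8) = 0.02928 K/W
Sum of known resistances R_other = 0.02928 K/W
Total R = ΔT/Q = 29/95.3 = 0.3043 K/W
R_phenolic foam = R_total − R_other = 0.275 K/W
k = L/(R·A) = 0.1/(0.275×15.8)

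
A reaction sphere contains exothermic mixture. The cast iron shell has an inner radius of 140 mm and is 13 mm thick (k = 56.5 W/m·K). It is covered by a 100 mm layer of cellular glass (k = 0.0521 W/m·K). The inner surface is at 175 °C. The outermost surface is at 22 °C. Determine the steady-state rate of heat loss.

Spherical conduction: R = (1/r_in − 1/r_out)/(4πk) per layer; series-sum.
R_cast iron shell = (1/0.14 − 1/0.153)/(4π×56.5) = 8.548×10^-4 K/W
R_cellular glass = (1/0.153 − 1/0.253)/(4π×0.0521) = 3.946 K/W
R_total = 3.947 K/W
Q = ΔT/R_total = 153/3.947

Q ≈ 38.8 W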